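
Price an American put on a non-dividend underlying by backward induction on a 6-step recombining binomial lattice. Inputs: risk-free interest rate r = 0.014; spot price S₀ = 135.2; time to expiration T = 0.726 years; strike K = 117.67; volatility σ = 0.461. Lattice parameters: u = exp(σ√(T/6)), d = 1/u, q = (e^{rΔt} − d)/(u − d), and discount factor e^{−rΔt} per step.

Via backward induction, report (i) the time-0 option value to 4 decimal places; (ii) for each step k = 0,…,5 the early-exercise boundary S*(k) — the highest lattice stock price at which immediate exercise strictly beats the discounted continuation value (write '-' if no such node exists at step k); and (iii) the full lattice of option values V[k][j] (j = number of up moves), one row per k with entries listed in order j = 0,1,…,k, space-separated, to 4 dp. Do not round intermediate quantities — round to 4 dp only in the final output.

price = 12.3482
boundary = - - - - 71.1876 83.5694
tree:
12.3482
18.1530 5.7215
25.8826 9.3353 1.5890
35.5225 14.8975 2.9765 0.0000
46.4824 23.0553 5.5757 0.0000 0.0000
57.0297 34.1006 10.4446 0.0000 0.0000 0.0000
66.0143 46.4824 19.5651 0.0000 0.0000 0.0000 0.0000

Δt=0.12100  u=1.17393  d=0.85184  q=0.46526  discount=0.99831
step 6 (expiry): payoffs max(K−S,0) = 66.0143 46.4824 19.5651 0.0000 0.0000 0.0000 0.0000
step 5: (k=5,j=0): S=60.6403, (K−S)⁺=57.0297, hold=56.8305 ⇒ V=57.0297 exercise | (k=5,j=1): S=83.5694, (K−S)⁺=34.1006, hold=33.9014 ⇒ V=34.1006 exercise | (k=5,j=2): S=115.1685, (K−S)⁺=2.5015, hold=10.4446 ⇒ V=10.4446 continue | (k=5,j=3): S=158.7157, (K−S)⁺=0.0000, hold=0.0000 ⇒ V=0.0000 continue | (k=5,j=4): S=218.7288, (K−S)⁺=0.0000, hold=0.0000 ⇒ V=0.0000 continue | (k=5,j=5): S=301.4339, (K−S)⁺=0.0000, hold=0.0000 ⇒ V=0.0000 continue  boundary S*=83.5694
step 4: (k=4,j=0): S=71.1876, (K−S)⁺=46.4824, hold=46.2832 ⇒ V=46.4824 exercise | (k=4,j=1): S=98.1049, (K−S)⁺=19.5651, hold=23.0553 ⇒ V=23.0553 continue | (k=4,j=2): S=135.2000, (K−S)⁺=0.0000, hold=5.5757 ⇒ V=5.5757 continue | (k=4,j=3): S=186.3214, (K−S)⁺=0.0000, hold=0.0000 ⇒ V=0.0000 continue | (k=4,j=4): S=256.7728, (K−S)⁺=0.0000, hold=0.0000 ⇒ V=0.0000 continue  boundary S*=71.1876
step 3: (k=3,j=0): S=83.5694, (K−S)⁺=34.1006, hold=35.5225 ⇒ V=35.5225 continue | (k=3,j=1): S=115.1685, (K−S)⁺=2.5015, hold=14.8975 ⇒ V=14.8975 continue | (k=3,j=2): S=158.7157, (K−S)⁺=0.0000, hold=2.9765 ⇒ V=2.9765 continue | (k=3,j=3): S=218.7288, (K−S)⁺=0.0000, hold=0.0000 ⇒ V=0.0000 continue  boundary S*=-
step 2: (k=2,j=0): S=98.1049, (K−S)⁺=19.5651, hold=25.8826 ⇒ V=25.8826 continue | (k=2,j=1): S=135.2000, (K−S)⁺=0.0000, hold=9.3353 ⇒ V=9.3353 continue | (k=2,j=2): S=186.3214, (K−S)⁺=0.0000, hold=1.5890 ⇒ V=1.5890 continue  boundary S*=-
step 1: (k=1,j=0): S=115.1685, (K−S)⁺=2.5015, hold=18.1530 ⇒ V=18.1530 continue | (k=1,j=1): S=158.7157, (K−S)⁺=0.0000, hold=5.7215 ⇒ V=5.7215 continue  boundary S*=-
step 0: (k=0,j=0): S=135.2000, (K−S)⁺=0.0000, hold=12.3482 ⇒ V=12.3482 continue  boundary S*=-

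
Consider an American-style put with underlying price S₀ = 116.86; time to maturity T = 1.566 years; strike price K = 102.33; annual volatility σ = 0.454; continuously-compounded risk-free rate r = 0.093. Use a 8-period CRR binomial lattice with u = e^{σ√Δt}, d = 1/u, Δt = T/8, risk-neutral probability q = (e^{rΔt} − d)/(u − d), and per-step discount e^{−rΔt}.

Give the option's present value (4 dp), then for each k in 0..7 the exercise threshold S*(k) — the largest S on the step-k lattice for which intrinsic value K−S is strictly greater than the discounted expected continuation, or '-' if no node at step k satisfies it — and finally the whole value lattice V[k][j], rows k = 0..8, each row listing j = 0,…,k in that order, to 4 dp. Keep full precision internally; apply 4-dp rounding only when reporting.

Δt=0.19575  u=1.22246  d=0.81802  q=0.49538  discount=0.98196
step 8 (expiry): payoffs max(K−S,0) = 78.8993 67.3149 50.0030 24.1320 0.0000 0.0000 0.0000 0.0000 0.0000
step 7: (k=7,j=0): S=28.6431, (K−S)⁺=73.6869, hold=71.8408 ⇒ V=73.6869 exercise | (k=7,j=1): S=42.8046, (K−S)⁺=59.5254, hold=57.6793 ⇒ V=59.5254 exercise | (k=7,j=2): S=63.9677, (K−S)⁺=38.3623, hold=36.5163 ⇒ V=38.3623 exercise | (k=7,j=3): S=95.5940, (K−S)⁺=6.7360, hold=11.9579 ⇒ V=11.9579 continue | (k=7,j=4): S=142.8568, (K−S)⁺=0.0000, hold=0.0000 ⇒ V=0.0000 continue | (k=7,j=5): S=213.4868, (K−S)⁺=0.0000, hold=0.0000 ⇒ V=0.0000 continue | (k=7,j=6): S=319.0371, (K−S)⁺=0.0000, hold=0.0000 ⇒ V=0.0000 continue | (k=7,j=7): S=476.7726, (K−S)⁺=0.0000, hold=0.0000 ⇒ V=0.0000 continue  boundary S*=63.9677
step 6: (k=6,j=0): S=35.0151, (K−S)⁺=67.3149, hold=65.4688 ⇒ V=67.3149 exercise | (k=6,j=1): S=52.3270, (K−S)⁺=50.0030, hold=48.1570 ⇒ V=50.0030 exercise | (k=6,j=2): S=78.1980, (K−S)⁺=24.1320, hold=24.8261 ⇒ V=24.8261 continue | (k=6,j=3): S=116.8600, (K−S)⁺=0.0000, hold=5.9254 ⇒ V=5.9254 continue | (k=6,j=4): S=174.6369, (K−S)⁺=0.0000, hold=0.0000 ⇒ V=0.0000 continue | (k=6,j=5): S=260.9793, (K−S)⁺=0.0000, hold=0.0000 ⇒ V=0.0000 continue | (k=6,j=6): S=390.0104, (K−S)⁺=0.0000, hold=0.0000 ⇒ V=0.0000 continue  boundary S*=52.3270
step 5: (k=5,j=0): S=42.8046, (K−S)⁺=59.5254, hold=57.6793 ⇒ V=59.5254 exercise | (k=5,j=1): S=63.9677, (K−S)⁺=38.3623, hold=36.8539 ⇒ V=38.3623 exercise | (k=5,j=2): S=95.5940, (K−S)⁺=6.7360, hold=15.1842 ⇒ V=15.1842 continue | (k=5,j=3): S=142.8568, (K−S)⁺=0.0000, hold=2.9361 ⇒ V=2.9361 continue | (k=5,j=4): S=213.4868, (K−S)⁺=0.0000, hold=0.0000 ⇒ V=0.0000 continue | (k=5,j=5): S=319.0371, (K−S)⁺=0.0000, hold=0.0000 ⇒ V=0.0000 continue  boundary S*=63.9677
step 4: (k=4,j=0): S=52.3270, (K−S)⁺=50.0030, hold=48.1570 ⇒ V=50.0030 exercise | (k=4,j=1): S=78.1980, (K−S)⁺=24.1320, hold=26.3955 ⇒ V=26.3955 continue | (k=4,j=2): S=116.8600, (K−S)⁺=0.0000, hold=8.9523 ⇒ V=8.9523 continue | (k=4,j=3): S=174.6369, (K−S)⁺=0.0000, hold=1.4549 ⇒ V=1.4549 continue | (k=4,j=4): S=260.9793, (K−S)⁺=0.0000, hold=0.0000 ⇒ V=0.0000 continue  boundary S*=52.3270
step 3: (k=3,j=0): S=63.9677, (K−S)⁺=38.3623, hold=37.6173 ⇒ V=38.3623 exercise | (k=3,j=1): S=95.5940, (K−S)⁺=6.7360, hold=17.4343 ⇒ V=17.4343 continue | (k=3,j=2): S=142.8568, (K−S)⁺=0.0000, hold=5.1438 ⇒ V=5.1438 continue | (k=3,j=3): S=213.4868, (K−S)⁺=0.0000, hold=0.7209 ⇒ V=0.7209 continue  boundary S*=63.9677
step 2: (k=2,j=0): S=78.1980, (K−S)⁺=24.1320, hold=27.4900 ⇒ V=27.4900 continue | (k=2,j=1): S=116.8600, (K−S)⁺=0.0000, hold=11.1412 ⇒ V=11.1412 continue | (k=2,j=2): S=174.6369, (K−S)⁺=0.0000, hold=2.8995 ⇒ V=2.8995 continue  boundary S*=-
step 1: (k=1,j=0): S=95.5940, (K−S)⁺=6.7360, hold=19.0414 ⇒ V=19.0414 continue | (k=1,j=1): S=142.8568, (K−S)⁺=0.0000, hold=6.9311 ⇒ V=6.9311 continue  boundary S*=-
step 0: (k=0,j=0): S=116.8600, (K−S)⁺=0.0000, hold=12.8070 ⇒ V=12.8070 continue  boundary S*=-

price = 12.8070
boundary = - - - 63.9677 52.3270 63.9677 52.3270 63.9677
tree:
12.8070
19.0414 6.9311
27.4900 11.1412 2.8995
38.3623 17.4343 5.1438 0.7209
50.0030 26.3955 8.9523 1.4549 0.0000
59.5254 38.3623 15.1842 2.9361 0.0000 0.0000
67.3149 50.0030 24.8261 5.9254 0.0000 0.0000 0.0000
73.6869 59.5254 38.3623 11.9579 0.0000 0.0000 0.0000 0.0000
78.8993 67.3149 50.0030 24.1320 0.0000 0.0000 0.0000 0.0000 0.0000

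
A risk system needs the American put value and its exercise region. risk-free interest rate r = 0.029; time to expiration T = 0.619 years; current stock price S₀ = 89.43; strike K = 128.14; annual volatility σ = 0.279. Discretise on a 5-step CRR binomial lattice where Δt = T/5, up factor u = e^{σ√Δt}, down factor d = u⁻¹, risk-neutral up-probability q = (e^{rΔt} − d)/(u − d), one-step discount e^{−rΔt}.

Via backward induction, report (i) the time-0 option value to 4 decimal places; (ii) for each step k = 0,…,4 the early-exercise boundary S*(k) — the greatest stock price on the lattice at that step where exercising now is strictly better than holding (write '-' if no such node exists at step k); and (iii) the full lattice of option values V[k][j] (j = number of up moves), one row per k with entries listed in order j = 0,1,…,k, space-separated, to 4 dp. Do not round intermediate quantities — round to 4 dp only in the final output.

price = 38.7100
boundary = 89.4300 81.0681 89.4300 98.6544 108.8303
tree:
38.7100
47.0719 29.6869
54.6520 38.7100 20.6523
61.5233 47.0719 29.4856 11.7464
67.7521 54.6520 38.7100 19.3097 4.0778
73.3985 61.5233 47.0719 29.4856 8.0842 0.0000

Δt=0.12380, u=1.10315, d=0.90650, q=0.49377, disc=e^(-rΔt)=0.99642
k=5 terminal: V=max(K-S,0) → 73.3985 61.5233 47.0719 29.4856 8.0842 0.0000
k=4: j=0 S=60.3879 intr=67.7521 cont=67.2929 V=67.7521[EX]; j=1 S=73.4880 intr=54.6520 cont=54.1927 V=54.6520[EX]; j=2 S=89.4300 intr=38.7100 cont=38.2508 V=38.7100[EX]; j=3 S=108.8303 intr=19.3097 cont=18.8505 V=19.3097[EX]; j=4 S=132.4392 intr=0.0000 cont=4.0778 V=4.0778[hold]  S*(4)=108.8303
k=3: j=0 S=66.6167 intr=61.5233 cont=61.0640 V=61.5233[EX]; j=1 S=81.0681 intr=47.0719 cont=46.6127 V=47.0719[EX]; j=2 S=98.6544 intr=29.4856 cont=29.0264 V=29.4856[EX]; j=3 S=120.0558 intr=8.0842 cont=11.7464 V=11.7464[hold]  S*(3)=98.6544
k=2: j=0 S=73.4880 intr=54.6520 cont=54.1927 V=54.6520[EX]; j=1 S=89.4300 intr=38.7100 cont=38.2508 V=38.7100[EX]; j=2 S=108.8303 intr=19.3097 cont=20.6523 V=20.6523[hold]  S*(2)=89.4300
k=1: j=0 S=81.0681 intr=47.0719 cont=46.6127 V=47.0719[EX]; j=1 S=98.6544 intr=29.4856 cont=29.6869 V=29.6869[hold]  S*(1)=81.0681
k=0: j=0 S=89.4300 intr=38.7100 cont=38.3498 V=38.7100[EX]  S*(0)=89.4300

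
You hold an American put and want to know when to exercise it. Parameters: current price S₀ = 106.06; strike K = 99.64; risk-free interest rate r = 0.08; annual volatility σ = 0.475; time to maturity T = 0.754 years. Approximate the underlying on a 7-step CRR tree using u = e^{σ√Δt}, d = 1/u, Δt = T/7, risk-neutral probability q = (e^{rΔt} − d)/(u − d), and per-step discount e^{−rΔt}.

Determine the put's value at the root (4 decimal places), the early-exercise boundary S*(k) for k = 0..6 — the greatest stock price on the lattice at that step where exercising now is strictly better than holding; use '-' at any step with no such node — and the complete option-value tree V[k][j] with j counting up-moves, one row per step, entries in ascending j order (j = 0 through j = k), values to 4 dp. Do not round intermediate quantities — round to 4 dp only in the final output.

Δt=0.10771  u=1.16870  d=0.85565  q=0.48875  discount=0.99142
step 7 (expiry): payoffs max(K−S,0) = 64.0258 50.9958 33.1985 8.8898 0.0000 0.0000 0.0000 0.0000
step 6: (k=6,j=0): S=41.6224, (K−S)⁺=58.0176, hold=57.1627 ⇒ V=58.0176 exercise | (k=6,j=1): S=56.8507, (K−S)⁺=42.7893, hold=41.9344 ⇒ V=42.7893 exercise | (k=6,j=2): S=77.6504, (K−S)⁺=21.9896, hold=21.1347 ⇒ V=21.9896 exercise | (k=6,j=3): S=106.0600, (K−S)⁺=0.0000, hold=4.5059 ⇒ V=4.5059 continue | (k=6,j=4): S=144.8637, (K−S)⁺=0.0000, hold=0.0000 ⇒ V=0.0000 continue | (k=6,j=5): S=197.8645, (K−S)⁺=0.0000, hold=0.0000 ⇒ V=0.0000 continue | (k=6,j=6): S=270.2563, (K−S)⁺=0.0000, hold=0.0000 ⇒ V=0.0000 continue  boundary S*=77.6504
step 5: (k=5,j=0): S=48.6442, (K−S)⁺=50.9958, hold=50.1408 ⇒ V=50.9958 exercise | (k=5,j=1): S=66.4415, (K−S)⁺=33.1985, hold=32.3436 ⇒ V=33.1985 exercise | (k=5,j=2): S=90.7502, (K−S)⁺=8.8898, hold=13.3291 ⇒ V=13.3291 continue | (k=5,j=3): S=123.9526, (K−S)⁺=0.0000, hold=2.2839 ⇒ V=2.2839 continue | (k=5,j=4): S=169.3026, (K−S)⁺=0.0000, hold=0.0000 ⇒ V=0.0000 continue | (k=5,j=5): S=231.2447, (K−S)⁺=0.0000, hold=0.0000 ⇒ V=0.0000 continue  boundary S*=66.4415
step 4: (k=4,j=0): S=56.8507, (K−S)⁺=42.7893, hold=41.9344 ⇒ V=42.7893 exercise | (k=4,j=1): S=77.6504, (K−S)⁺=21.9896, hold=23.2858 ⇒ V=23.2858 continue | (k=4,j=2): S=106.0600, (K−S)⁺=0.0000, hold=7.8627 ⇒ V=7.8627 continue | (k=4,j=3): S=144.8637, (K−S)⁺=0.0000, hold=1.1576 ⇒ V=1.1576 continue | (k=4,j=4): S=197.8645, (K−S)⁺=0.0000, hold=0.0000 ⇒ V=0.0000 continue  boundary S*=56.8507
step 3: (k=3,j=0): S=66.4415, (K−S)⁺=33.1985, hold=32.9716 ⇒ V=33.1985 exercise | (k=3,j=1): S=90.7502, (K−S)⁺=8.8898, hold=15.6126 ⇒ V=15.6126 continue | (k=3,j=2): S=123.9526, (K−S)⁺=0.0000, hold=4.5462 ⇒ V=4.5462 continue | (k=3,j=3): S=169.3026, (K−S)⁺=0.0000, hold=0.5868 ⇒ V=0.5868 continue  boundary S*=66.4415
step 2: (k=2,j=0): S=77.6504, (K−S)⁺=21.9896, hold=24.3923 ⇒ V=24.3923 continue | (k=2,j=1): S=106.0600, (K−S)⁺=0.0000, hold=10.1164 ⇒ V=10.1164 continue | (k=2,j=2): S=144.8637, (K−S)⁺=0.0000, hold=2.5886 ⇒ V=2.5886 continue  boundary S*=-
step 1: (k=1,j=0): S=90.7502, (K−S)⁺=8.8898, hold=17.2655 ⇒ V=17.2655 continue | (k=1,j=1): S=123.9526, (K−S)⁺=0.0000, hold=6.3820 ⇒ V=6.3820 continue  boundary S*=-
step 0: (k=0,j=0): S=106.0600, (K−S)⁺=0.0000, hold=11.8437 ⇒ V=11.8437 continue  boundary S*=-

price = 11.8437
boundary = - - - 66.4415 56.8507 66.4415 77.6504
tree:
11.8437
17.2655 6.3820
24.3923 10.1164 2.5886
33.1985 15.6126 4.5462 0.5868
42.7893 23.2858 7.8627 1.1576 0.0000
50.9958 33.1985 13.3291 2.2839 0.0000 0.0000
58.0176 42.7893 21.9896 4.5059 0.0000 0.0000 0.0000
64.0258 50.9958 33.1985 8.8898 0.0000 0.0000 0.0000 0.0000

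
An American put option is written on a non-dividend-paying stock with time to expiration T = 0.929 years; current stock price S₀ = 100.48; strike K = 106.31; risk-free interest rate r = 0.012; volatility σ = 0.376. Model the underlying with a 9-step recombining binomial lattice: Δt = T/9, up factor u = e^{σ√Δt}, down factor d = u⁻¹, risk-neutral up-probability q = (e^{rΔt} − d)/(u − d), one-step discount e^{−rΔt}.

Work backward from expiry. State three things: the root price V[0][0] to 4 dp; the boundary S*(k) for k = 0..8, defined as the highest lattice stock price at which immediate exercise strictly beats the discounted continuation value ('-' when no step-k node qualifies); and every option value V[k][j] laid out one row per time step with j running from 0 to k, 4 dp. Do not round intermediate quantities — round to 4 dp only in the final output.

price = 17.5674
boundary = - - - - 61.9762 54.9239 61.9762 69.9340 78.9137
tree:
17.5674
23.1842 11.4040
29.7188 16.0209 6.3300
36.9076 21.8494 9.6194 2.7101
44.3338 28.7945 14.2289 4.5488 0.6846
51.3861 36.4964 20.3554 7.4935 1.3055 0.0000
57.6359 44.3338 27.9275 12.0377 2.4895 0.0000 0.0000
63.1746 51.3861 36.3760 18.6610 4.7474 0.0000 0.0000 0.0000
68.0830 57.6359 44.3338 27.3963 9.0530 0.0000 0.0000 0.0000 0.0000
72.4329 63.1746 51.3861 36.3760 17.2637 0.0000 0.0000 0.0000 0.0000 0.0000

params: Δt=0.10322 u=1.12840 d=0.88621 q=0.47495 e^(-rΔt)=0.99876
t_9 payoffs: 72.4329 63.1746 51.3861 36.3760 17.2637 0.0000 0.0000 0.0000 0.0000 0.0000
t_8: node(8,0) S=38.2270 payoff=68.0830 vs cont=67.9514 → 68.0830 [stop]  node(8,1) S=48.6741 payoff=57.6359 vs cont=57.5043 → 57.6359 [stop]  node(8,2) S=61.9762 payoff=44.3338 vs cont=44.2022 → 44.3338 [stop]  node(8,3) S=78.9137 payoff=27.3963 vs cont=27.2647 → 27.3963 [stop]  node(8,4) S=100.4800 payoff=5.8300 vs cont=9.0530 → 9.0530 [wait]  node(8,5) S=127.9402 payoff=0.0000 vs cont=0.0000 → 0.0000 [wait]  node(8,6) S=162.9050 payoff=0.0000 vs cont=0.0000 → 0.0000 [wait]  node(8,7) S=207.4253 payoff=0.0000 vs cont=0.0000 → 0.0000 [wait]  node(8,8) S=264.1126 payoff=0.0000 vs cont=0.0000 → 0.0000 [wait]  ⇒ S*(8)=78.9137
t_7: node(7,0) S=43.1354 payoff=63.1746 vs cont=63.0430 → 63.1746 [stop]  node(7,1) S=54.9239 payoff=51.3861 vs cont=51.2545 → 51.3861 [stop]  node(7,2) S=69.9340 payoff=36.3760 vs cont=36.2444 → 36.3760 [stop]  node(7,3) S=89.0463 payoff=17.2637 vs cont=18.6610 → 18.6610 [wait]  node(7,4) S=113.3818 payoff=0.0000 vs cont=4.7474 → 4.7474 [wait]  node(7,5) S=144.3679 payoff=0.0000 vs cont=0.0000 → 0.0000 [wait]  node(7,6) S=183.8222 payoff=0.0000 vs cont=0.0000 → 0.0000 [wait]  node(7,7) S=234.0590 payoff=0.0000 vs cont=0.0000 → 0.0000 [wait]  ⇒ S*(7)=69.9340
t_6: node(6,0) S=48.6741 payoff=57.6359 vs cont=57.5043 → 57.6359 [stop]  node(6,1) S=61.9762 payoff=44.3338 vs cont=44.2022 → 44.3338 [stop]  node(6,2) S=78.9137 payoff=27.3963 vs cont=27.9275 → 27.9275 [wait]  node(6,3) S=100.4800 payoff=5.8300 vs cont=12.0377 → 12.0377 [wait]  node(6,4) S=127.9402 payoff=0.0000 vs cont=2.4895 → 2.4895 [wait]  node(6,5) S=162.9050 payoff=0.0000 vs cont=0.0000 → 0.0000 [wait]  node(6,6) S=207.4253 payoff=0.0000 vs cont=0.0000 → 0.0000 [wait]  ⇒ S*(6)=61.9762
t_5: node(5,0) S=54.9239 payoff=51.3861 vs cont=51.2545 → 51.3861 [stop]  node(5,1) S=69.9340 payoff=36.3760 vs cont=36.4964 → 36.4964 [wait]  node(5,2) S=89.0463 payoff=17.2637 vs cont=20.3554 → 20.3554 [wait]  node(5,3) S=113.3818 payoff=0.0000 vs cont=7.4935 → 7.4935 [wait]  node(5,4) S=144.3679 payoff=0.0000 vs cont=1.3055 → 1.3055 [wait]  node(5,5) S=183.8222 payoff=0.0000 vs cont=0.0000 → 0.0000 [wait]  ⇒ S*(5)=54.9239
t_4: node(4,0) S=61.9762 payoff=44.3338 vs cont=44.2593 → 44.3338 [stop]  node(4,1) S=78.9137 payoff=27.3963 vs cont=28.7945 → 28.7945 [wait]  node(4,2) S=100.4800 payoff=5.8300 vs cont=14.2289 → 14.2289 [wait]  node(4,3) S=127.9402 payoff=0.0000 vs cont=4.5488 → 4.5488 [wait]  node(4,4) S=162.9050 payoff=0.0000 vs cont=0.6846 → 0.6846 [wait]  ⇒ S*(4)=61.9762
t_3: node(3,0) S=69.9340 payoff=36.3760 vs cont=36.9076 → 36.9076 [wait]  node(3,1) S=89.0463 payoff=17.2637 vs cont=21.8494 → 21.8494 [wait]  node(3,2) S=113.3818 payoff=0.0000 vs cont=9.6194 → 9.6194 [wait]  node(3,3) S=144.3679 payoff=0.0000 vs cont=2.7101 → 2.7101 [wait]  ⇒ S*(3)=-
t_2: node(2,0) S=78.9137 payoff=27.3963 vs cont=29.7188 → 29.7188 [wait]  node(2,1) S=100.4800 payoff=5.8300 vs cont=16.0209 → 16.0209 [wait]  node(2,2) S=127.9402 payoff=0.0000 vs cont=6.3300 → 6.3300 [wait]  ⇒ S*(2)=-
t_1: node(1,0) S=89.0463 payoff=17.2637 vs cont=23.1842 → 23.1842 [wait]  node(1,1) S=113.3818 payoff=0.0000 vs cont=11.4040 → 11.4040 [wait]  ⇒ S*(1)=-
t_0: node(0,0) S=100.4800 payoff=5.8300 vs cont=17.5674 → 17.5674 [wait]  ⇒ S*(0)=-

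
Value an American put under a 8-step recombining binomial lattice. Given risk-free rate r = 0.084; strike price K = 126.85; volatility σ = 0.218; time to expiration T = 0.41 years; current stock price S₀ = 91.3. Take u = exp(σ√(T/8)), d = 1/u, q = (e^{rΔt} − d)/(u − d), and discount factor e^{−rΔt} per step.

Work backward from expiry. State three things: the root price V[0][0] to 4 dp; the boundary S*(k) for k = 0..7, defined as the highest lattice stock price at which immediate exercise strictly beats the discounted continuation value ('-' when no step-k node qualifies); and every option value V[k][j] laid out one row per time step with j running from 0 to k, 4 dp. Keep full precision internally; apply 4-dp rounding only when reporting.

price = 35.5500
boundary = 91.3000 95.9189 100.7714 105.8694 111.2253 105.8694 111.2253 116.8522
tree:
35.5500
39.9464 30.9311
44.1312 35.5500 26.0786
48.1144 39.9464 30.9311 20.9806
51.9058 44.1312 35.5500 26.0786 15.6247
55.5147 48.1144 39.9464 30.9311 20.9806 10.2930
58.9498 51.9058 44.1312 35.5500 26.0786 15.6247 5.6741
62.2194 55.5147 48.1144 39.9464 30.9311 20.9806 9.9978 1.9068
65.3316 58.9498 51.9058 44.1312 35.5500 26.0786 15.6247 4.0862 0.0000

Δt=0.05125  u=1.05059  d=0.95185  q=0.53136  discount=0.99570
step 8 (expiry): payoffs max(K−S,0) = 65.3316 58.9498 51.9058 44.1312 35.5500 26.0786 15.6247 4.0862 0.0000
step 7: (k=7,j=0): S=64.6306, (K−S)⁺=62.2194, hold=61.6745 ⇒ V=62.2194 exercise | (k=7,j=1): S=71.3353, (K−S)⁺=55.5147, hold=54.9698 ⇒ V=55.5147 exercise | (k=7,j=2): S=78.7356, (K−S)⁺=48.1144, hold=47.5695 ⇒ V=48.1144 exercise | (k=7,j=3): S=86.9036, (K−S)⁺=39.9464, hold=39.4015 ⇒ V=39.9464 exercise | (k=7,j=4): S=95.9189, (K−S)⁺=30.9311, hold=30.3862 ⇒ V=30.9311 exercise | (k=7,j=5): S=105.8694, (K−S)⁺=20.9806, hold=20.4357 ⇒ V=20.9806 exercise | (k=7,j=6): S=116.8522, (K−S)⁺=9.9978, hold=9.4529 ⇒ V=9.9978 exercise | (k=7,j=7): S=128.9744, (K−S)⁺=0.0000, hold=1.9068 ⇒ V=1.9068 continue  boundary S*=116.8522
step 6: (k=6,j=0): S=67.9002, (K−S)⁺=58.9498, hold=58.4048 ⇒ V=58.9498 exercise | (k=6,j=1): S=74.9442, (K−S)⁺=51.9058, hold=51.3609 ⇒ V=51.9058 exercise | (k=6,j=2): S=82.7188, (K−S)⁺=44.1312, hold=43.5863 ⇒ V=44.1312 exercise | (k=6,j=3): S=91.3000, (K−S)⁺=35.5500, hold=35.0051 ⇒ V=35.5500 exercise | (k=6,j=4): S=100.7714, (K−S)⁺=26.0786, hold=25.5337 ⇒ V=26.0786 exercise | (k=6,j=5): S=111.2253, (K−S)⁺=15.6247, hold=15.0798 ⇒ V=15.6247 exercise | (k=6,j=6): S=122.7638, (K−S)⁺=4.0862, hold=5.6741 ⇒ V=5.6741 continue  boundary S*=111.2253
step 5: (k=5,j=0): S=71.3353, (K−S)⁺=55.5147, hold=54.9698 ⇒ V=55.5147 exercise | (k=5,j=1): S=78.7356, (K−S)⁺=48.1144, hold=47.5695 ⇒ V=48.1144 exercise | (k=5,j=2): S=86.9036, (K−S)⁺=39.9464, hold=39.4015 ⇒ V=39.9464 exercise | (k=5,j=3): S=95.9189, (K−S)⁺=30.9311, hold=30.3862 ⇒ V=30.9311 exercise | (k=5,j=4): S=105.8694, (K−S)⁺=20.9806, hold=20.4357 ⇒ V=20.9806 exercise | (k=5,j=5): S=116.8522, (K−S)⁺=9.9978, hold=10.2930 ⇒ V=10.2930 continue  boundary S*=105.8694
step 4: (k=4,j=0): S=74.9442, (K−S)⁺=51.9058, hold=51.3609 ⇒ V=51.9058 exercise | (k=4,j=1): S=82.7188, (K−S)⁺=44.1312, hold=43.5863 ⇒ V=44.1312 exercise | (k=4,j=2): S=91.3000, (K−S)⁺=35.5500, hold=35.0051 ⇒ V=35.5500 exercise | (k=4,j=3): S=100.7714, (K−S)⁺=26.0786, hold=25.5337 ⇒ V=26.0786 exercise | (k=4,j=4): S=111.2253, (K−S)⁺=15.6247, hold=15.2359 ⇒ V=15.6247 exercise  boundary S*=111.2253
step 3: (k=3,j=0): S=78.7356, (K−S)⁺=48.1144, hold=47.5695 ⇒ V=48.1144 exercise | (k=3,j=1): S=86.9036, (K−S)⁺=39.9464, hold=39.4015 ⇒ V=39.9464 exercise | (k=3,j=2): S=95.9189, (K−S)⁺=30.9311, hold=30.3862 ⇒ V=30.9311 exercise | (k=3,j=3): S=105.8694, (K−S)⁺=20.9806, hold=20.4357 ⇒ V=20.9806 exercise  boundary S*=105.8694
step 2: (k=2,j=0): S=82.7188, (K−S)⁺=44.1312, hold=43.5863 ⇒ V=44.1312 exercise | (k=2,j=1): S=91.3000, (K−S)⁺=35.5500, hold=35.0051 ⇒ V=35.5500 exercise | (k=2,j=2): S=100.7714, (K−S)⁺=26.0786, hold=25.5337 ⇒ V=26.0786 exercise  boundary S*=100.7714
step 1: (k=1,j=0): S=86.9036, (K−S)⁺=39.9464, hold=39.4015 ⇒ V=39.9464 exercise | (k=1,j=1): S=95.9189, (K−S)⁺=30.9311, hold=30.3862 ⇒ V=30.9311 exercise  boundary S*=95.9189
step 0: (k=0,j=0): S=91.3000, (K−S)⁺=35.5500, hold=35.0051 ⇒ V=35.5500 exercise  boundary S*=91.3000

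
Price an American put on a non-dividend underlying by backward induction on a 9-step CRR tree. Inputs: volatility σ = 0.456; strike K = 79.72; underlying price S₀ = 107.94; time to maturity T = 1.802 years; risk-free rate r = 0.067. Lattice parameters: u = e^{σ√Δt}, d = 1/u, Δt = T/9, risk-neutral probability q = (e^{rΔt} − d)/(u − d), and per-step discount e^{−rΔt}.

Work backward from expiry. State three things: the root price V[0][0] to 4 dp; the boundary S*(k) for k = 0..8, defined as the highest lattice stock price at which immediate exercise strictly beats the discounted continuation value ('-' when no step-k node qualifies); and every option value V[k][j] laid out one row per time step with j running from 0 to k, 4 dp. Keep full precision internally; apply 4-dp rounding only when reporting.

params: Δt=0.20022 u=1.22635 d=0.81543 q=0.48203 e^(-rΔt)=0.98667
t_9 payoffs: 62.5151 53.8450 40.8057 21.1954 0.0000 0.0000 0.0000 0.0000 0.0000 0.0000
t_8: node(8,0) S=21.0992 payoff=58.6208 vs cont=57.5585 → 58.6208 [stop]  node(8,1) S=31.7318 payoff=47.9882 vs cont=46.9259 → 47.9882 [stop]  node(8,2) S=47.7226 payoff=31.9974 vs cont=30.9351 → 31.9974 [stop]  node(8,3) S=71.7717 payoff=7.9483 vs cont=10.8323 → 10.8323 [wait]  node(8,4) S=107.9400 payoff=0.0000 vs cont=0.0000 → 0.0000 [wait]  node(8,5) S=162.3348 payoff=0.0000 vs cont=0.0000 → 0.0000 [wait]  node(8,6) S=244.1411 payoff=0.0000 vs cont=0.0000 → 0.0000 [wait]  node(8,7) S=367.1724 payoff=0.0000 vs cont=0.0000 → 0.0000 [wait]  node(8,8) S=552.2036 payoff=0.0000 vs cont=0.0000 → 0.0000 [wait]  ⇒ S*(8)=47.7226
t_7: node(7,0) S=25.8750 payoff=53.8450 vs cont=52.7827 → 53.8450 [stop]  node(7,1) S=38.9143 payoff=40.8057 vs cont=39.7434 → 40.8057 [stop]  node(7,2) S=58.5246 payoff=21.1954 vs cont=21.5047 → 21.5047 [wait]  node(7,3) S=88.0173 payoff=0.0000 vs cont=5.5360 → 5.5360 [wait]  node(7,4) S=132.3723 payoff=0.0000 vs cont=0.0000 → 0.0000 [wait]  node(7,5) S=199.0794 payoff=0.0000 vs cont=0.0000 → 0.0000 [wait]  node(7,6) S=299.4025 payoff=0.0000 vs cont=0.0000 → 0.0000 [wait]  node(7,7) S=450.2820 payoff=0.0000 vs cont=0.0000 → 0.0000 [wait]  ⇒ S*(7)=38.9143
t_6: node(6,0) S=31.7318 payoff=47.9882 vs cont=46.9259 → 47.9882 [stop]  node(6,1) S=47.7226 payoff=31.9974 vs cont=31.0822 → 31.9974 [stop]  node(6,2) S=71.7717 payoff=7.9483 vs cont=13.6233 → 13.6233 [wait]  node(6,3) S=107.9400 payoff=0.0000 vs cont=2.8293 → 2.8293 [wait]  node(6,4) S=162.3348 payoff=0.0000 vs cont=0.0000 → 0.0000 [wait]  node(6,5) S=244.1411 payoff=0.0000 vs cont=0.0000 → 0.0000 [wait]  node(6,6) S=367.1724 payoff=0.0000 vs cont=0.0000 → 0.0000 [wait]  ⇒ S*(6)=47.7226
t_5: node(5,0) S=38.9143 payoff=40.8057 vs cont=39.7434 → 40.8057 [stop]  node(5,1) S=58.5246 payoff=21.1954 vs cont=22.8322 → 22.8322 [wait]  node(5,2) S=88.0173 payoff=0.0000 vs cont=8.3080 → 8.3080 [wait]  node(5,3) S=132.3723 payoff=0.0000 vs cont=1.4459 → 1.4459 [wait]  node(5,4) S=199.0794 payoff=0.0000 vs cont=0.0000 → 0.0000 [wait]  node(5,5) S=299.4025 payoff=0.0000 vs cont=0.0000 → 0.0000 [wait]  ⇒ S*(5)=38.9143
t_4: node(4,0) S=47.7226 payoff=31.9974 vs cont=31.7136 → 31.9974 [stop]  node(4,1) S=71.7717 payoff=7.9483 vs cont=15.6201 → 15.6201 [wait]  node(4,2) S=107.9400 payoff=0.0000 vs cont=4.9337 → 4.9337 [wait]  node(4,3) S=162.3348 payoff=0.0000 vs cont=0.7390 → 0.7390 [wait]  node(4,4) S=244.1411 payoff=0.0000 vs cont=0.0000 → 0.0000 [wait]  ⇒ S*(4)=47.7226
t_3: node(3,0) S=58.5246 payoff=21.1954 vs cont=23.7819 → 23.7819 [wait]  node(3,1) S=88.0173 payoff=0.0000 vs cont=10.3294 → 10.3294 [wait]  node(3,2) S=132.3723 payoff=0.0000 vs cont=2.8729 → 2.8729 [wait]  node(3,3) S=199.0794 payoff=0.0000 vs cont=0.3777 → 0.3777 [wait]  ⇒ S*(3)=-
t_2: node(2,0) S=71.7717 payoff=7.9483 vs cont=17.0669 → 17.0669 [wait]  node(2,1) S=107.9400 payoff=0.0000 vs cont=6.6454 → 6.6454 [wait]  node(2,2) S=162.3348 payoff=0.0000 vs cont=1.6479 → 1.6479 [wait]  ⇒ S*(2)=-
t_1: node(1,0) S=88.0173 payoff=0.0000 vs cont=11.8829 → 11.8829 [wait]  node(1,1) S=132.3723 payoff=0.0000 vs cont=4.1800 → 4.1800 [wait]  ⇒ S*(1)=-
t_0: node(0,0) S=107.9400 payoff=0.0000 vs cont=8.0610 → 8.0610 [wait]  ⇒ S*(0)=-

price = 8.0610
boundary = - - - - 47.7226 38.9143 47.7226 38.9143 47.7226
tree:
8.0610
11.8829 4.1800
17.0669 6.6454 1.6479
23.7819 10.3294 2.8729 0.3777
31.9974 15.6201 4.9337 0.7390 0.0000
40.8057 22.8322 8.3080 1.4459 0.0000 0.0000
47.9882 31.9974 13.6233 2.8293 0.0000 0.0000 0.0000
53.8450 40.8057 21.5047 5.5360 0.0000 0.0000 0.0000 0.0000
58.6208 47.9882 31.9974 10.8323 0.0000 0.0000 0.0000 0.0000 0.0000
62.5151 53.8450 40.8057 21.1954 0.0000 0.0000 0.0000 0.0000 0.0000 0.0000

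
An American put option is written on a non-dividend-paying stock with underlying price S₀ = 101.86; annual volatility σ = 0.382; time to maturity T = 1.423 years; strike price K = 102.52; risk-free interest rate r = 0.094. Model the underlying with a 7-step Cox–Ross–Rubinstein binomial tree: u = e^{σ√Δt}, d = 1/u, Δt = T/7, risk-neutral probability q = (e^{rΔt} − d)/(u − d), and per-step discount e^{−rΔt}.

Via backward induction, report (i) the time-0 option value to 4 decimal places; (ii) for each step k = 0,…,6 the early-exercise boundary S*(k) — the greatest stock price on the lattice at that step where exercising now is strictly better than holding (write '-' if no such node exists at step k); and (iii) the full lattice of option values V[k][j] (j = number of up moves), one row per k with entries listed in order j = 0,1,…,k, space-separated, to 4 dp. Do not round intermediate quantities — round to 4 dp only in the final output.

price = 13.8323
boundary = - - 72.1778 60.7581 72.1778 60.7581 72.1778
tree:
13.8323
20.8349 7.6992
30.3422 12.5853 3.3463
41.7619 19.9313 6.0790 0.8758
51.3749 30.3422 10.7893 1.8322 0.0000
59.4669 41.7619 18.5376 3.8330 0.0000 0.0000
66.2787 51.3749 30.3422 8.0189 0.0000 0.0000 0.0000
72.0127 59.4669 41.7619 16.7760 0.0000 0.0000 0.0000 0.0000

params: Δt=0.20329 u=1.18795 d=0.84178 q=0.51278 e^(-rΔt)=0.98107
t_7 payoffs: 72.0127 59.4669 41.7619 16.7760 0.0000 0.0000 0.0000 0.0000
t_6: node(6,0) S=36.2413 payoff=66.2787 vs cont=64.3382 → 66.2787 [stop]  node(6,1) S=51.1451 payoff=51.3749 vs cont=49.4345 → 51.3749 [stop]  node(6,2) S=72.1778 payoff=30.3422 vs cont=28.4017 → 30.3422 [stop]  node(6,3) S=101.8600 payoff=0.6600 vs cont=8.0189 → 8.0189 [wait]  node(6,4) S=143.7486 payoff=0.0000 vs cont=0.0000 → 0.0000 [wait]  node(6,5) S=202.8632 payoff=0.0000 vs cont=0.0000 → 0.0000 [wait]  node(6,6) S=286.2880 payoff=0.0000 vs cont=0.0000 → 0.0000 [wait]  ⇒ S*(6)=72.1778
t_5: node(5,0) S=43.0531 payoff=59.4669 vs cont=57.5265 → 59.4669 [stop]  node(5,1) S=60.7581 payoff=41.7619 vs cont=39.8215 → 41.7619 [stop]  node(5,2) S=85.7440 payoff=16.7760 vs cont=18.5376 → 18.5376 [wait]  node(5,3) S=121.0051 payoff=0.0000 vs cont=3.8330 → 3.8330 [wait]  node(5,4) S=170.7668 payoff=0.0000 vs cont=0.0000 → 0.0000 [wait]  node(5,5) S=240.9923 payoff=0.0000 vs cont=0.0000 → 0.0000 [wait]  ⇒ S*(5)=60.7581
t_4: node(4,0) S=51.1451 payoff=51.3749 vs cont=49.4345 → 51.3749 [stop]  node(4,1) S=72.1778 payoff=30.3422 vs cont=29.2880 → 30.3422 [stop]  node(4,2) S=101.8600 payoff=0.6600 vs cont=10.7893 → 10.7893 [wait]  node(4,3) S=143.7486 payoff=0.0000 vs cont=1.8322 → 1.8322 [wait]  node(4,4) S=202.8632 payoff=0.0000 vs cont=0.0000 → 0.0000 [wait]  ⇒ S*(4)=72.1778
t_3: node(3,0) S=60.7581 payoff=41.7619 vs cont=39.8215 → 41.7619 [stop]  node(3,1) S=85.7440 payoff=16.7760 vs cont=19.9313 → 19.9313 [wait]  node(3,2) S=121.0051 payoff=0.0000 vs cont=6.0790 → 6.0790 [wait]  node(3,3) S=170.7668 payoff=0.0000 vs cont=0.8758 → 0.8758 [wait]  ⇒ S*(3)=60.7581
t_2: node(2,0) S=72.1778 payoff=30.3422 vs cont=29.9891 → 30.3422 [stop]  node(2,1) S=101.8600 payoff=0.6600 vs cont=12.5853 → 12.5853 [wait]  node(2,2) S=143.7486 payoff=0.0000 vs cont=3.3463 → 3.3463 [wait]  ⇒ S*(2)=72.1778
t_1: node(1,0) S=85.7440 payoff=16.7760 vs cont=20.8349 → 20.8349 [wait]  node(1,1) S=121.0051 payoff=0.0000 vs cont=7.6992 → 7.6992 [wait]  ⇒ S*(1)=-
t_0: node(0,0) S=101.8600 payoff=0.6600 vs cont=13.8323 → 13.8323 [wait]  ⇒ S*(0)=-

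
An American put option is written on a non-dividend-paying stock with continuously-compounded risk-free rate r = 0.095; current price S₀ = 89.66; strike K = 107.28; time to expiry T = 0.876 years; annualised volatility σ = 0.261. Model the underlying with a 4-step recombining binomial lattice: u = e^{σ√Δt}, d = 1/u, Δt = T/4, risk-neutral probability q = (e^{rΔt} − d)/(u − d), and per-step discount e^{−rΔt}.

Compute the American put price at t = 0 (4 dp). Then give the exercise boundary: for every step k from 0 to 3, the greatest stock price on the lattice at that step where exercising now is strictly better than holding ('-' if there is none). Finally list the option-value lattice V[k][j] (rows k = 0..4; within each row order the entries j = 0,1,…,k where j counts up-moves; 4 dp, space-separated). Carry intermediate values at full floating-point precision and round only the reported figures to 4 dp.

price = 17.6200
boundary = 89.6600 79.3512 89.6600 79.3512
tree:
17.6200
27.9288 9.4911
37.0523 17.6200 3.3417
45.1269 27.9288 7.6734 0.0000
52.2731 37.0523 17.6200 0.0000 0.0000

Δt=0.21900, u=1.12991, d=0.88502, q=0.55535, disc=e^(-rΔt)=0.97941
k=4 terminal: V=max(K-S,0) → 52.2731 37.0523 17.6200 0.0000 0.0000
k=3: j=0 S=62.1531 intr=45.1269 cont=42.9180 V=45.1269[EX]; j=1 S=79.3512 intr=27.9288 cont=25.7199 V=27.9288[EX]; j=2 S=101.3081 intr=5.9719 cont=7.6734 V=7.6734[hold]; j=3 S=129.3405 intr=0.0000 cont=0.0000 V=0.0000[hold]  S*(3)=79.3512
k=2: j=0 S=70.2277 intr=37.0523 cont=34.8434 V=37.0523[EX]; j=1 S=89.6600 intr=17.6200 cont=16.3366 V=17.6200[EX]; j=2 S=114.4694 intr=0.0000 cont=3.3417 V=3.3417[hold]  S*(2)=89.6600
k=1: j=0 S=79.3512 intr=27.9288 cont=25.7199 V=27.9288[EX]; j=1 S=101.3081 intr=5.9719 cont=9.4911 V=9.4911[hold]  S*(1)=79.3512
k=0: j=0 S=89.6600 intr=17.6200 cont=17.3252 V=17.6200[EX]  S*(0)=89.6600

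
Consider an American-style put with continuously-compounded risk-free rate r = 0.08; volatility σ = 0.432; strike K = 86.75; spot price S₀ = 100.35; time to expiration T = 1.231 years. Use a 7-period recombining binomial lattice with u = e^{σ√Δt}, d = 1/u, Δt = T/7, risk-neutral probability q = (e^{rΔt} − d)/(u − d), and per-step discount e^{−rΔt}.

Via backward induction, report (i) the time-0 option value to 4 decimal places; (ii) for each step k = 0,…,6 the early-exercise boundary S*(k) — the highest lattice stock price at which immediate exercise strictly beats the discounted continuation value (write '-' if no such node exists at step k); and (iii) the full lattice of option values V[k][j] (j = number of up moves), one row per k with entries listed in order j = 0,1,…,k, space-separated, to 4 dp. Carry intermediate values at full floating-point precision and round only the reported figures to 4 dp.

params: Δt=0.17586 u=1.19861 d=0.83430 q=0.49372 e^(-rΔt)=0.98603
t_7 payoffs: 58.5156 46.1868 28.4745 3.0279 0.0000 0.0000 0.0000 0.0000
t_6: node(6,0) S=33.8419 payoff=52.9081 vs cont=51.6962 → 52.9081 [stop]  node(6,1) S=48.6194 payoff=38.1306 vs cont=36.9187 → 38.1306 [stop]  node(6,2) S=69.8495 payoff=16.9005 vs cont=15.6886 → 16.9005 [stop]  node(6,3) S=100.3500 payoff=0.0000 vs cont=1.5115 → 1.5115 [wait]  node(6,4) S=144.1689 payoff=0.0000 vs cont=0.0000 → 0.0000 [wait]  node(6,5) S=207.1217 payoff=0.0000 vs cont=0.0000 → 0.0000 [wait]  node(6,6) S=297.5635 payoff=0.0000 vs cont=0.0000 → 0.0000 [wait]  ⇒ S*(6)=69.8495
t_5: node(5,0) S=40.5632 payoff=46.1868 vs cont=44.9749 → 46.1868 [stop]  node(5,1) S=58.2755 payoff=28.4745 vs cont=27.2626 → 28.4745 [stop]  node(5,2) S=83.7221 payoff=3.0279 vs cont=9.1726 → 9.1726 [wait]  node(5,3) S=120.2803 payoff=0.0000 vs cont=0.7546 → 0.7546 [wait]  node(5,4) S=172.8019 payoff=0.0000 vs cont=0.0000 → 0.0000 [wait]  node(5,5) S=248.2576 payoff=0.0000 vs cont=0.0000 → 0.0000 [wait]  ⇒ S*(5)=58.2755
t_4: node(4,0) S=48.6194 payoff=38.1306 vs cont=36.9187 → 38.1306 [stop]  node(4,1) S=69.8495 payoff=16.9005 vs cont=18.6800 → 18.6800 [wait]  node(4,2) S=100.3500 payoff=0.0000 vs cont=4.9464 → 4.9464 [wait]  node(4,3) S=144.1689 payoff=0.0000 vs cont=0.3767 → 0.3767 [wait]  node(4,4) S=207.1217 payoff=0.0000 vs cont=0.0000 → 0.0000 [wait]  ⇒ S*(4)=48.6194
t_3: node(3,0) S=58.2755 payoff=28.4745 vs cont=28.1289 → 28.4745 [stop]  node(3,1) S=83.7221 payoff=3.0279 vs cont=11.7332 → 11.7332 [wait]  node(3,2) S=120.2803 payoff=0.0000 vs cont=2.6526 → 2.6526 [wait]  node(3,3) S=172.8019 payoff=0.0000 vs cont=0.1880 → 0.1880 [wait]  ⇒ S*(3)=58.2755
t_2: node(2,0) S=69.8495 payoff=16.9005 vs cont=19.9266 → 19.9266 [wait]  node(2,1) S=100.3500 payoff=0.0000 vs cont=7.1486 → 7.1486 [wait]  node(2,2) S=144.1689 payoff=0.0000 vs cont=1.4157 → 1.4157 [wait]  ⇒ S*(2)=-
t_1: node(1,0) S=83.7221 payoff=3.0279 vs cont=13.4275 → 13.4275 [wait]  node(1,1) S=120.2803 payoff=0.0000 vs cont=4.2578 → 4.2578 [wait]  ⇒ S*(1)=-
t_0: node(0,0) S=100.3500 payoff=0.0000 vs cont=8.7759 → 8.7759 [wait]  ⇒ S*(0)=-

price = 8.7759
boundary = - - - 58.2755 48.6194 58.2755 69.8495
tree:
8.7759
13.4275 4.2578
19.9266 7.1486 1.4157
28.4745 11.7332 2.6526 0.1880
38.1306 18.6800 4.9464 0.3767 0.0000
46.1868 28.4745 9.1726 0.7546 0.0000 0.0000
52.9081 38.1306 16.9005 1.5115 0.0000 0.0000 0.0000
58.5156 46.1868 28.4745 3.0279 0.0000 0.0000 0.0000 0.0000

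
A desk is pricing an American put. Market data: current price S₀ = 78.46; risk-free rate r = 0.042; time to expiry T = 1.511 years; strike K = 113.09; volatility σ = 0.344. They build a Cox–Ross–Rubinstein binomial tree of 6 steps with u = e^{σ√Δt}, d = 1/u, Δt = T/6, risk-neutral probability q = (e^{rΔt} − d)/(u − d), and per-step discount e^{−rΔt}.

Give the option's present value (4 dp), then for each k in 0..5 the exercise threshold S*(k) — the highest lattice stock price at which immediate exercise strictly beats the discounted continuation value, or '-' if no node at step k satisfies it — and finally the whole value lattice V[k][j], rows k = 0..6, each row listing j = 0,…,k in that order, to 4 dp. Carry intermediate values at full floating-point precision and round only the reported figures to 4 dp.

Δt=0.25183  u=1.18843  d=0.84145  q=0.48759  discount=0.98948
step 6 (expiry): payoffs max(K−S,0) = 85.2406 73.7567 57.5374 34.6300 2.2766 0.0000 0.0000
step 5: (k=5,j=0): S=33.0970, (K−S)⁺=79.9930, hold=78.8032 ⇒ V=79.9930 exercise | (k=5,j=1): S=46.7447, (K−S)⁺=66.3453, hold=65.1555 ⇒ V=66.3453 exercise | (k=5,j=2): S=66.0201, (K−S)⁺=47.0699, hold=45.8800 ⇒ V=47.0699 exercise | (k=5,j=3): S=93.2439, (K−S)⁺=19.8461, hold=18.6563 ⇒ V=19.8461 exercise | (k=5,j=4): S=131.6935, (K−S)⁺=0.0000, hold=1.1543 ⇒ V=1.1543 continue | (k=5,j=5): S=185.9981, (K−S)⁺=0.0000, hold=0.0000 ⇒ V=0.0000 continue  boundary S*=93.2439
step 4: (k=4,j=0): S=39.3333, (K−S)⁺=73.7567, hold=72.5669 ⇒ V=73.7567 exercise | (k=4,j=1): S=55.5526, (K−S)⁺=57.5374, hold=56.3476 ⇒ V=57.5374 exercise | (k=4,j=2): S=78.4600, (K−S)⁺=34.6300, hold=33.4402 ⇒ V=34.6300 exercise | (k=4,j=3): S=110.8134, (K−S)⁺=2.2766, hold=10.6192 ⇒ V=10.6192 continue | (k=4,j=4): S=156.5080, (K−S)⁺=0.0000, hold=0.5852 ⇒ V=0.5852 continue  boundary S*=78.4600
step 3: (k=3,j=0): S=46.7447, (K−S)⁺=66.3453, hold=65.1555 ⇒ V=66.3453 exercise | (k=3,j=1): S=66.0201, (K−S)⁺=47.0699, hold=45.8800 ⇒ V=47.0699 exercise | (k=3,j=2): S=93.2439, (K−S)⁺=19.8461, hold=22.6813 ⇒ V=22.6813 continue | (k=3,j=3): S=131.6935, (K−S)⁺=0.0000, hold=5.6664 ⇒ V=5.6664 continue  boundary S*=66.0201
step 2: (k=2,j=0): S=55.5526, (K−S)⁺=57.5374, hold=56.3476 ⇒ V=57.5374 exercise | (k=2,j=1): S=78.4600, (K−S)⁺=34.6300, hold=34.8080 ⇒ V=34.8080 continue | (k=2,j=2): S=110.8134, (K−S)⁺=2.2766, hold=14.2336 ⇒ V=14.2336 continue  boundary S*=55.5526
step 1: (k=1,j=0): S=66.0201, (K−S)⁺=47.0699, hold=45.9659 ⇒ V=47.0699 exercise | (k=1,j=1): S=93.2439, (K−S)⁺=19.8461, hold=24.5153 ⇒ V=24.5153 continue  boundary S*=66.0201
step 0: (k=0,j=0): S=78.4600, (K−S)⁺=34.6300, hold=35.6929 ⇒ V=35.6929 continue  boundary S*=-

price = 35.6929
boundary = - 66.0201 55.5526 66.0201 78.4600 93.2439
tree:
35.6929
47.0699 24.5153
57.5374 34.8080 14.2336
66.3453 47.0699 22.6813 5.6664
73.7567 57.5374 34.6300 10.6192 0.5852
79.9930 66.3453 47.0699 19.8461 1.1543 0.0000
85.2406 73.7567 57.5374 34.6300 2.2766 0.0000 0.0000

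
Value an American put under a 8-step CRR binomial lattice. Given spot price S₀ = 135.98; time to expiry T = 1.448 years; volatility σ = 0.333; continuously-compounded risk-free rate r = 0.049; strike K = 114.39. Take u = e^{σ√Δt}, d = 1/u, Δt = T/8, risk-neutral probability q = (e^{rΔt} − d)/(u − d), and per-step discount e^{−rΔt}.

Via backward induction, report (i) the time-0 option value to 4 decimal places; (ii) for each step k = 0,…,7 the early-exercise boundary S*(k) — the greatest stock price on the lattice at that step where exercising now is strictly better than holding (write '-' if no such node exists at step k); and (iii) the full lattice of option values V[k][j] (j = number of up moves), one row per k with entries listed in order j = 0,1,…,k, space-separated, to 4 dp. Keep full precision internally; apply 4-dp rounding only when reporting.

Δt=0.18100, u=1.15220, d=0.86791, q=0.49598, disc=e^(-rΔt)=0.99117
k=8 terminal: V=max(K-S,0) → 70.6119 56.2719 37.2347 11.9616 0.0000 0.0000 0.0000 0.0000 0.0000
k=7: j=0 S=50.4410 intr=63.9490 cont=62.9389 V=63.9490[EX]; j=1 S=66.9636 intr=47.4264 cont=46.4164 V=47.4264[EX]; j=2 S=88.8982 intr=25.4918 cont=24.4817 V=25.4918[EX]; j=3 S=118.0179 intr=0.0000 cont=5.9757 V=5.9757[hold]; j=4 S=156.6759 intr=0.0000 cont=0.0000 V=0.0000[hold]; j=5 S=207.9969 intr=0.0000 cont=0.0000 V=0.0000[hold]; j=6 S=276.1287 intr=0.0000 cont=0.0000 V=0.0000[hold]; j=7 S=366.5778 intr=0.0000 cont=0.0000 V=0.0000[hold]  S*(7)=88.8982
k=6: j=0 S=58.1181 intr=56.2719 cont=55.2619 V=56.2719[EX]; j=1 S=77.1553 intr=37.2347 cont=36.2246 V=37.2347[EX]; j=2 S=102.4284 intr=11.9616 cont=15.6726 V=15.6726[hold]; j=3 S=135.9800 intr=0.0000 cont=2.9853 V=2.9853[hold]; j=4 S=180.5218 intr=0.0000 cont=0.0000 V=0.0000[hold]; j=5 S=239.6537 intr=0.0000 cont=0.0000 V=0.0000[hold]; j=6 S=318.1550 intr=0.0000 cont=0.0000 V=0.0000[hold]  S*(6)=77.1553
k=5: j=0 S=66.9636 intr=47.4264 cont=46.4164 V=47.4264[EX]; j=1 S=88.8982 intr=25.4918 cont=26.3061 V=26.3061[hold]; j=2 S=118.0179 intr=0.0000 cont=9.2972 V=9.2972[hold]; j=3 S=156.6759 intr=0.0000 cont=1.4914 V=1.4914[hold]; j=4 S=207.9969 intr=0.0000 cont=0.0000 V=0.0000[hold]; j=5 S=276.1287 intr=0.0000 cont=0.0000 V=0.0000[hold]  S*(5)=66.9636
k=4: j=0 S=77.1553 intr=37.2347 cont=36.6250 V=37.2347[EX]; j=1 S=102.4284 intr=11.9616 cont=17.7123 V=17.7123[hold]; j=2 S=135.9800 intr=0.0000 cont=5.3778 V=5.3778[hold]; j=3 S=180.5218 intr=0.0000 cont=0.7450 V=0.7450[hold]; j=4 S=239.6537 intr=0.0000 cont=0.0000 V=0.0000[hold]  S*(4)=77.1553
k=3: j=0 S=88.8982 intr=25.4918 cont=27.3087 V=27.3087[hold]; j=1 S=118.0179 intr=0.0000 cont=11.4923 V=11.4923[hold]; j=2 S=156.6759 intr=0.0000 cont=3.0529 V=3.0529[hold]; j=3 S=207.9969 intr=0.0000 cont=0.3722 V=0.3722[hold]  S*(3)=-
k=2: j=0 S=102.4284 intr=11.9616 cont=19.2923 V=19.2923[hold]; j=1 S=135.9800 intr=0.0000 cont=7.2420 V=7.2420[hold]; j=2 S=180.5218 intr=0.0000 cont=1.7081 V=1.7081[hold]  S*(2)=-
k=1: j=0 S=118.0179 intr=0.0000 cont=13.1980 V=13.1980[hold]; j=1 S=156.6759 intr=0.0000 cont=4.4576 V=4.4576[hold]  S*(1)=-
k=0: j=0 S=135.9800 intr=0.0000 cont=8.7847 V=8.7847[hold]  S*(0)=-

price = 8.7847
boundary = - - - - 77.1553 66.9636 77.1553 88.8982
tree:
8.7847
13.1980 4.4576
19.2923 7.2420 1.7081
27.3087 11.4923 3.0529 0.3722
37.2347 17.7123 5.3778 0.7450 0.0000
47.4264 26.3061 9.2972 1.4914 0.0000 0.0000
56.2719 37.2347 15.6726 2.9853 0.0000 0.0000 0.0000
63.9490 47.4264 25.4918 5.9757 0.0000 0.0000 0.0000 0.0000
70.6119 56.2719 37.2347 11.9616 0.0000 0.0000 0.0000 0.0000 0.0000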